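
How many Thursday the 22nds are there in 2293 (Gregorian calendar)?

Check the 22nd of each month of 2293: Jan 22: Sun, Feb 22: Wed, Mar 22: Wed, Apr 22: Sat, May 22: Mon, Jun 22: Thu, Jul 22: Sat, Aug 22: Tue, Sep 22: Fri, Oct 22: Sun, Nov 22: Wed, Dec 22: Fri.
Thursday occurs in June — 1 month.

1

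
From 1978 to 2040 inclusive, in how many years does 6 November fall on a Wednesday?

Track 6 November's weekday year by year (advancing +1, or +2 across a Feb 29):
  1978: Mon  1979: Tue (+1)  1980: Thu (+2)  1981: Fri (+1)  1982: Sat (+1)
  1983: Sun (+1)  1984: Tue (+2)  1985: Wed (+1) ✓  1986: Thu (+1)  1987: Fri (+1)
  1988: Sun (+2)  1989: Mon (+1)  1990: Tue (+1)  1991: Wed (+1) ✓  … (35 more years) …
  2027: Sat (+1)  2028: Mon (+2)  2029: Tue (+1)  2030: Wed (+1) ✓  2031: Thu (+1)
  2032: Sat (+2)  2033: Sun (+1)  2034: Mon (+1)  2035: Tue (+1)  2036: Thu (+2)
  2037: Fri (+1)  2038: Sat (+1)  2039: Sun (+1)  2040: Tue (+2)
Wednesday years: 1985, 1991, 1996, 2002, 2013, 2019, 2024, 2030 — 8 in total.

8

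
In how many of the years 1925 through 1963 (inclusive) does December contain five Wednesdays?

December has 31 days; it has five Wednesdays when Wednesday falls among the first (month-length − 28) days — i.e. when December 1 is one of Wednesday/Tuesday/Monday.
December 1 by year: 1925:Tue✓ 1926:Wed✓ 1927:Thu 1928:Sat 1929:Sun 1930:Mon✓ 1931:Tue✓ 1932:Thu 1933:Fri 1934:Sat 1935:Sun 1936:Tue✓ 1937:Wed✓ 1938:Thu 1939:Fri …(9 more)… 1949:Thu 1950:Fri 1951:Sat 1952:Mon✓ 1953:Tue✓ 1954:Wed✓ 1955:Thu 1956:Sat 1957:Sun 1958:Mon✓ 1959:Tue✓ 1960:Thu 1961:Fri 1962:Sat 1963:Sun
Years with five Wednesdays: 1925, 1926, 1930, 1931, 1936, 1937, 1941, 1942, 1943, 1947, 1948, 1952, 1953, 1954, 1958, 1959 → 16.

16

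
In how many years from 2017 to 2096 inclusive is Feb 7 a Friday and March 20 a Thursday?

Check each year's weekday for Feb 7 and March 20:
  2017: Tue/Mon  2018: Wed/Tue  2019: Thu/Wed  2020: Fri/Fri  2021: Sun/Sat  2022: Mon/Sun  2023: Tue/Mon  2024: Wed/Wed  2025: Fri/Thu ✓  2026: Sat/Fri  2027: Sun/Sat  2028: Mon/Mon  2029: Wed/Tue  2030: Thu/Wed  …(52 more)…  2083: Sun/Sat  2084: Mon/Mon  2085: Wed/Tue  2086: Thu/Wed  2087: Fri/Thu ✓  2088: Sat/Sat  2089: Mon/Sun  2090: Tue/Mon  2091: Wed/Tue  2092: Thu/Thu  2093: Sat/Fri  2094: Sun/Sat  2095: Mon/Sun  2096: Tue/Tue
Both conditions hold in: 2025, 2031, 2042, 2053, 2059, 2070, 2081, 2087 — 8.

8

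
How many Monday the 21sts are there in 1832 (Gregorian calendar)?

Check the 21st of each month of 1832: Jan 21: Sat, Feb 21: Tue, Mar 21: Wed, Apr 21: Sat, May 21: Mon, Jun 21: Thu, Jul 21: Sat, Aug 21: Tue, Sep 21: Fri, Oct 21: Sun, Nov 21: Wed, Dec 21: Fri.
Monday occurs in May — 1 month.

1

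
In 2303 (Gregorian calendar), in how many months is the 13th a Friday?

Check the 13th of each month of 2303: Jan 13: Tue, Feb 13: Fri, Mar 13: Fri, Apr 13: Mon, May 13: Wed, Jun 13: Sat, Jul 13: Mon, Aug 13: Thu, Sep 13: Sun, Oct 13: Tue, Nov 13: Fri, Dec 13: Sun.
Friday occurs in February, March, November — 3 months.

3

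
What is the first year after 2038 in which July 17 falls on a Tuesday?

From one year to the next, a fixed date's weekday advances by 1, or by 2 when a Feb 29 lies between the two dates.
2038: July 17 is Saturday.
2039: Sunday (+1)
2040: Tuesday (+2)
July 17 falls on a Tuesday in 2040.

2040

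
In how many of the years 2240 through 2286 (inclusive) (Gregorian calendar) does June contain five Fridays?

13

June has 30 days; it has five Fridays when Friday falls among the first (month-length − 28) days — i.e. when June 1 is one of Friday/Thursday.
June 1 by year: 2240:Mon 2241:Tue 2242:Wed 2243:Thu✓ 2244:Sat 2245:Sun 2246:Mon 2247:Tue 2248:Thu✓ 2249:Fri✓ 2250:Sat 2251:Sun 2252:Tue 2253:Wed 2254:Thu✓ …(17 more)… 2272:Sat 2273:Sun 2274:Mon 2275:Tue 2276:Thu✓ 2277:Fri✓ 2278:Sat 2279:Sun 2280:Tue 2281:Wed 2282:Thu✓ 2283:Fri✓ 2284:Sun 2285:Mon 2286:Tue
Years with five Fridays: 2243, 2248, 2249, 2254, 2255, 2260, 2265, 2266, 2271, 2276, 2277, 2282, 2283 → 13.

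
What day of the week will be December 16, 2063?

Sunday

January 1, 2063 is a Monday.
December 16 is day 350 of the year, i.e. 349 days after Jan 1.
349 mod 7 = 6, so advance 6 weekdays from Monday: Sunday.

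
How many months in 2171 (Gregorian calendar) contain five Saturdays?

4

A month of length L has five Saturdays iff its first Saturday is on day ≤ L−28 (so day 1–3 in a 31-day month, 1–2 in a 30-day month, day 1 in a leap February).
Checking each month of 2171: Jan starts Tue (31d); Feb starts Fri (28d); Mar starts Fri (31d) ✓; Apr starts Mon (30d); May starts Wed (31d); Jun starts Sat (30d) ✓; Jul starts Mon (31d); Aug starts Thu (31d) ✓; Sep starts Sun (30d); Oct starts Tue (31d); Nov starts Fri (30d) ✓; Dec starts Sun (31d).
Five-Saturday months: March, June, August, November → 4.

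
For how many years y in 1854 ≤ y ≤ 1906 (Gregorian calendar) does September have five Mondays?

14

September has 30 days; it has five Mondays when Monday falls among the first (month-length − 28) days — i.e. when September 1 is one of Monday/Sunday.
September 1 by year: 1854:Fri 1855:Sat 1856:Mon✓ 1857:Tue 1858:Wed 1859:Thu 1860:Sat 1861:Sun✓ 1862:Mon✓ 1863:Tue 1864:Thu 1865:Fri 1866:Sat 1867:Sun✓ 1868:Tue …(23 more)… 1892:Thu 1893:Fri 1894:Sat 1895:Sun✓ 1896:Tue 1897:Wed 1898:Thu 1899:Fri 1900:Sat 1901:Sun✓ 1902:Mon✓ 1903:Tue 1904:Thu 1905:Fri 1906:Sat
Years with five Mondays: 1856, 1861, 1862, 1867, 1872, 1873, 1878, 1879, 1884, 1889, 1890, 1895, 1901, 1902 → 14.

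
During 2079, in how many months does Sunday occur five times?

A month of length L has five Sundays iff its first Sunday is on day ≤ L−28 (so day 1–3 in a 31-day month, 1–2 in a 30-day month, day 1 in a leap February).
Checking each month of 2079: Jan starts Sun (31d) ✓; Feb starts Wed (28d); Mar starts Wed (31d); Apr starts Sat (30d) ✓; May starts Mon (31d); Jun starts Thu (30d); Jul starts Sat (31d) ✓; Aug starts Tue (31d); Sep starts Fri (30d); Oct starts Sun (31d) ✓; Nov starts Wed (30d); Dec starts Fri (31d) ✓.
Five-Sunday months: January, April, July, October, December → 5.

5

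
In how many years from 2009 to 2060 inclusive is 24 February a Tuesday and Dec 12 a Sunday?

2

Check each year's weekday for 24 February and Dec 12:
  2009: Tue/Sat  2010: Wed/Sun  2011: Thu/Mon  2012: Fri/Wed  2013: Sun/Thu  2014: Mon/Fri  2015: Tue/Sat  2016: Wed/Mon  2017: Fri/Tue  2018: Sat/Wed  2019: Sun/Thu  2020: Mon/Sat  2021: Wed/Sun  2022: Thu/Mon  …(24 more)…  2047: Sun/Thu  2048: Mon/Sat  2049: Wed/Sun  2050: Thu/Mon  2051: Fri/Tue  2052: Sat/Thu  2053: Mon/Fri  2054: Tue/Sat  2055: Wed/Sun  2056: Thu/Tue  2057: Sat/Wed  2058: Sun/Thu  2059: Mon/Fri  2060: Tue/Sun ✓
Both conditions hold in: 2032, 2060 — 2.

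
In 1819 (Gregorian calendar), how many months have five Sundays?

4

A month of length L has five Sundays iff its first Sunday is on day ≤ L−28 (so day 1–3 in a 31-day month, 1–2 in a 30-day month, day 1 in a leap February).
Checking each month of 1819: Jan starts Fri (31d) ✓; Feb starts Mon (28d); Mar starts Mon (31d); Apr starts Thu (30d); May starts Sat (31d) ✓; Jun starts Tue (30d); Jul starts Thu (31d); Aug starts Sun (31d) ✓; Sep starts Wed (30d); Oct starts Fri (31d) ✓; Nov starts Mon (30d); Dec starts Wed (31d).
Five-Sunday months: January, May, August, October → 4.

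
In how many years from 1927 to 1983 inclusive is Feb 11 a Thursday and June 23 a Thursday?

2

Check each year's weekday for Feb 11 and June 23:
  1927: Fri/Thu  1928: Sat/Sat  1929: Mon/Sun  1930: Tue/Mon  1931: Wed/Tue  1932: Thu/Thu ✓  1933: Sat/Fri  1934: Sun/Sat  1935: Mon/Sun  1936: Tue/Tue  1937: Thu/Wed  1938: Fri/Thu  1939: Sat/Fri  1940: Sun/Sun  …(29 more)…  1970: Wed/Tue  1971: Thu/Wed  1972: Fri/Fri  1973: Sun/Sat  1974: Mon/Sun  1975: Tue/Mon  1976: Wed/Wed  1977: Fri/Thu  1978: Sat/Fri  1979: Sun/Sat  1980: Mon/Mon  1981: Wed/Tue  1982: Thu/Wed  1983: Fri/Thu
Both conditions hold in: 1932, 1960 — 2.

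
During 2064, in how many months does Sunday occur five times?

A month of length L has five Sundays iff its first Sunday is on day ≤ L−28 (so day 1–3 in a 31-day month, 1–2 in a 30-day month, day 1 in a leap February).
Checking each month of 2064: Jan starts Tue (31d); Feb starts Fri (29d); Mar starts Sat (31d) ✓; Apr starts Tue (30d); May starts Thu (31d); Jun starts Sun (30d) ✓; Jul starts Tue (31d); Aug starts Fri (31d) ✓; Sep starts Mon (30d); Oct starts Wed (31d); Nov starts Sat (30d) ✓; Dec starts Mon (31d).
Five-Sunday months: March, June, August, November → 4.

4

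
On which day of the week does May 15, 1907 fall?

Wednesday

January 1, 1907 is a Tuesday.
May 15 is day 135 of the year, i.e. 134 days after Jan 1.
134 mod 7 = 1, so advance 1 weekday from Tuesday: Wednesday.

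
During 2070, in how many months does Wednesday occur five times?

5

A month of length L has five Wednesdays iff its first Wednesday is on day ≤ L−28 (so day 1–3 in a 31-day month, 1–2 in a 30-day month, day 1 in a leap February).
Checking each month of 2070: Jan starts Wed (31d) ✓; Feb starts Sat (28d); Mar starts Sat (31d); Apr starts Tue (30d) ✓; May starts Thu (31d); Jun starts Sun (30d); Jul starts Tue (31d) ✓; Aug starts Fri (31d); Sep starts Mon (30d); Oct starts Wed (31d) ✓; Nov starts Sat (30d); Dec starts Mon (31d) ✓.
Five-Wednesday months: January, April, July, October, December → 5.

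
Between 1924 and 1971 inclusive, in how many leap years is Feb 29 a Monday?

2

Leap years in 1924–1971: 12 of them.
Feb 29 weekday advances by 5 (mod 7) from one leap year to the next four years later (or differs when a century non-leap intervenes).
Leap-day weekdays: 1924:Fri 1928:Wed 1932:Mon✓ 1936:Sat 1940:Thu 1944:Tue 1948:Sun 1952:Fri 1956:Wed 1960:Mon✓ 1964:Sat 1968:Thu
Monday: 1932, 1960 → 2.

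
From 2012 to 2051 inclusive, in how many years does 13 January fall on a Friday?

Track 13 January's weekday year by year (advancing +1, or +2 across a Feb 29):
  2012: Fri ✓  2013: Sun (+2)  2014: Mon (+1)  2015: Tue (+1)  2016: Wed (+1)
  2017: Fri (+2) ✓  2018: Sat (+1)  2019: Sun (+1)  2020: Mon (+1)  2021: Wed (+2)
  2022: Thu (+1)  2023: Fri (+1) ✓  2024: Sat (+1)  2025: Mon (+2)  … (12 more years) …
  2038: Wed (+1)  2039: Thu (+1)  2040: Fri (+1) ✓  2041: Sun (+2)  2042: Mon (+1)
  2043: Tue (+1)  2044: Wed (+1)  2045: Fri (+2) ✓  2046: Sat (+1)  2047: Sun (+1)
  2048: Mon (+1)  2049: Wed (+2)  2050: Thu (+1)  2051: Fri (+1) ✓
Friday years: 2012, 2017, 2023, 2034, 2040, 2045, 2051 — 7 in total.

7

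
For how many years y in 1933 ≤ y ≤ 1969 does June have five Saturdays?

11

June has 30 days; it has five Saturdays when Saturday falls among the first (month-length − 28) days — i.e. when June 1 is one of Saturday/Friday.
June 1 by year: 1933:Thu 1934:Fri✓ 1935:Sat✓ 1936:Mon 1937:Tue 1938:Wed 1939:Thu 1940:Sat✓ 1941:Sun 1942:Mon 1943:Tue 1944:Thu 1945:Fri✓ 1946:Sat✓ 1947:Sun …(7 more)… 1955:Wed 1956:Fri✓ 1957:Sat✓ 1958:Sun 1959:Mon 1960:Wed 1961:Thu 1962:Fri✓ 1963:Sat✓ 1964:Mon 1965:Tue 1966:Wed 1967:Thu 1968:Sat✓ 1969:Sun
Years with five Saturdays: 1934, 1935, 1940, 1945, 1946, 1951, 1956, 1957, 1962, 1963, 1968 → 11.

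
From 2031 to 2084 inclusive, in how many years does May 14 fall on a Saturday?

8

Track May 14's weekday year by year (advancing +1, or +2 across a Feb 29):
  2031: Wed  2032: Fri (+2)  2033: Sat (+1) ✓  2034: Sun (+1)  2035: Mon (+1)
  2036: Wed (+2)  2037: Thu (+1)  2038: Fri (+1)  2039: Sat (+1) ✓  2040: Mon (+2)
  2041: Tue (+1)  2042: Wed (+1)  2043: Thu (+1)  2044: Sat (+2) ✓  … (26 more years) …
  2071: Thu (+1)  2072: Sat (+2) ✓  2073: Sun (+1)  2074: Mon (+1)  2075: Tue (+1)
  2076: Thu (+2)  2077: Fri (+1)  2078: Sat (+1) ✓  2079: Sun (+1)  2080: Tue (+2)
  2081: Wed (+1)  2082: Thu (+1)  2083: Fri (+1)  2084: Sun (+2)
Saturday years: 2033, 2039, 2044, 2050, 2061, 2067, 2072, 2078 — 8 in total.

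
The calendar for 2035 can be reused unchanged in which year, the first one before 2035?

Two years share a calendar iff Jan 1 falls on the same weekday and both are leap or both are common. 2035: Jan 1 is Monday, common year.
2034: Jan 1 Sunday, common
2033: Jan 1 Saturday, common
2032: Jan 1 Thursday, leap
2031: Jan 1 Wednesday, common
2030: Jan 1 Tuesday, common
2029: Jan 1 Monday, common
2029 matches on both conditions.

2029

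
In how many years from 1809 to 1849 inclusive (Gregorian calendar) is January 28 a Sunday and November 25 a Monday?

Check each year's weekday for January 28 and November 25:
  1809: Sat/Sat  1810: Sun/Sun  1811: Mon/Mon  1812: Tue/Wed  1813: Thu/Thu  1814: Fri/Fri  1815: Sat/Sat  1816: Sun/Mon ✓  1817: Tue/Tue  1818: Wed/Wed  1819: Thu/Thu  1820: Fri/Sat  1821: Sun/Sun  1822: Mon/Mon  …(13 more)…  1836: Thu/Fri  1837: Sat/Sat  1838: Sun/Sun  1839: Mon/Mon  1840: Tue/Wed  1841: Thu/Thu  1842: Fri/Fri  1843: Sat/Sat  1844: Sun/Mon ✓  1845: Tue/Tue  1846: Wed/Wed  1847: Thu/Thu  1848: Fri/Sat  1849: Sun/Sun
Both conditions hold in: 1816, 1844 — 2.

2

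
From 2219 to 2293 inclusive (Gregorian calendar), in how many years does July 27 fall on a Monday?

Track July 27's weekday year by year (advancing +1, or +2 across a Feb 29):
  2219: Tue  2220: Thu (+2)  2221: Fri (+1)  2222: Sat (+1)  2223: Sun (+1)
  2224: Tue (+2)  2225: Wed (+1)  2226: Thu (+1)  2227: Fri (+1)  2228: Sun (+2)
  2229: Mon (+1) ✓  2230: Tue (+1)  2231: Wed (+1)  2232: Fri (+2)  … (47 more years) …
  2280: Tue (+2)  2281: Wed (+1)  2282: Thu (+1)  2283: Fri (+1)  2284: Sun (+2)
  2285: Mon (+1) ✓  2286: Tue (+1)  2287: Wed (+1)  2288: Fri (+2)  2289: Sat (+1)
  2290: Sun (+1)  2291: Mon (+1) ✓  2292: Wed (+2)  2293: Thu (+1)
Monday years: 2229, 2235, 2240, 2246, 2257, 2263, 2268, 2274, 2285, 2291 — 10 in total.

10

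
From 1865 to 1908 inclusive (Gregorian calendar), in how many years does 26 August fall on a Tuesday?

Track 26 August's weekday year by year (advancing +1, or +2 across a Feb 29):
  1865: Sat  1866: Sun (+1)  1867: Mon (+1)  1868: Wed (+2)  1869: Thu (+1)
  1870: Fri (+1)  1871: Sat (+1)  1872: Mon (+2)  1873: Tue (+1) ✓  1874: Wed (+1)
  1875: Thu (+1)  1876: Sat (+2)  1877: Sun (+1)  1878: Mon (+1)  … (16 more years) …
  1895: Mon (+1)  1896: Wed (+2)  1897: Thu (+1)  1898: Fri (+1)  1899: Sat (+1)
  1900: Sun (+1)  1901: Mon (+1)  1902: Tue (+1) ✓  1903: Wed (+1)  1904: Fri (+2)
  1905: Sat (+1)  1906: Sun (+1)  1907: Mon (+1)  1908: Wed (+2)
Tuesday years: 1873, 1879, 1884, 1890, 1902 — 5 in total.

5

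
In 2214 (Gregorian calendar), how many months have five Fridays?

4

A month of length L has five Fridays iff its first Friday is on day ≤ L−28 (so day 1–3 in a 31-day month, 1–2 in a 30-day month, day 1 in a leap February).
Checking each month of 2214: Jan starts Sat (31d); Feb starts Tue (28d); Mar starts Tue (31d); Apr starts Fri (30d) ✓; May starts Sun (31d); Jun starts Wed (30d); Jul starts Fri (31d) ✓; Aug starts Mon (31d); Sep starts Thu (30d) ✓; Oct starts Sat (31d); Nov starts Tue (30d); Dec starts Thu (31d) ✓.
Five-Friday months: April, July, September, December → 4.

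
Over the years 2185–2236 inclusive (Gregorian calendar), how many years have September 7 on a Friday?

Track September 7's weekday year by year (advancing +1, or +2 across a Feb 29):
  2185: Wed  2186: Thu (+1)  2187: Fri (+1) ✓  2188: Sun (+2)  2189: Mon (+1)
  2190: Tue (+1)  2191: Wed (+1)  2192: Fri (+2) ✓  2193: Sat (+1)  2194: Sun (+1)
  2195: Mon (+1)  2196: Wed (+2)  2197: Thu (+1)  2198: Fri (+1) ✓  … (24 more years) …
  2223: Sun (+1)  2224: Tue (+2)  2225: Wed (+1)  2226: Thu (+1)  2227: Fri (+1) ✓
  2228: Sun (+2)  2229: Mon (+1)  2230: Tue (+1)  2231: Wed (+1)  2232: Fri (+2) ✓
  2233: Sat (+1)  2234: Sun (+1)  2235: Mon (+1)  2236: Wed (+2)
Friday years: 2187, 2192, 2198, 2204, 2210, 2221, 2227, 2232 — 8 in total.

8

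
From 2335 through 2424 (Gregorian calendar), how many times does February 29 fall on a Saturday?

4

Leap years in 2335–2424: 23 of them.
Feb 29 weekday advances by 5 (mod 7) from one leap year to the next four years later (or differs when a century non-leap intervenes).
Leap-day weekdays: 2336:Sat✓ 2340:Thu 2344:Tue 2348:Sun 2352:Fri 2356:Wed 2360:Mon 2364:Sat✓ 2368:Thu 2372:Tue 2376:Sun 2380:Fri 2384:Wed 2388:Mon 2392:Sat✓ 2396:Thu 2400:Tue 2404:Sun 2408:Fri 2412:Wed 2416:Mon 2420:Sat✓ 2424:Thu
Saturday: 2336, 2364, 2392, 2420 → 4.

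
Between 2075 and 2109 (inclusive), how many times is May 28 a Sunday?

Track May 28's weekday year by year (advancing +1, or +2 across a Feb 29):
  2075: Tue  2076: Thu (+2)  2077: Fri (+1)  2078: Sat (+1)  2079: Sun (+1) ✓
  2080: Tue (+2)  2081: Wed (+1)  2082: Thu (+1)  2083: Fri (+1)  2084: Sun (+2) ✓
  2085: Mon (+1)  2086: Tue (+1)  2087: Wed (+1)  2088: Fri (+2)  … (7 more years) …
  2096: Mon (+2)  2097: Tue (+1)  2098: Wed (+1)  2099: Thu (+1)  2100: Fri (+1)
  2101: Sat (+1)  2102: Sun (+1) ✓  2103: Mon (+1)  2104: Wed (+2)  2105: Thu (+1)
  2106: Fri (+1)  2107: Sat (+1)  2108: Mon (+2)  2109: Tue (+1)
Sunday years: 2079, 2084, 2090, 2102 — 4 in total.

4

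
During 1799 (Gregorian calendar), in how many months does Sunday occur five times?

A month of length L has five Sundays iff its first Sunday is on day ≤ L−28 (so day 1–3 in a 31-day month, 1–2 in a 30-day month, day 1 in a leap February).
Checking each month of 1799: Jan starts Tue (31d); Feb starts Fri (28d); Mar starts Fri (31d) ✓; Apr starts Mon (30d); May starts Wed (31d); Jun starts Sat (30d) ✓; Jul starts Mon (31d); Aug starts Thu (31d); Sep starts Sun (30d) ✓; Oct starts Tue (31d); Nov starts Fri (30d); Dec starts Sun (31d) ✓.
Five-Sunday months: March, June, September, December → 4.

4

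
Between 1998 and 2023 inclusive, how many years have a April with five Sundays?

April has 30 days; it has five Sundays when Sunday falls among the first (month-length − 28) days — i.e. when April 1 is one of Sunday/Saturday.
April 1 by year: 1998:Wed 1999:Thu 2000:Sat✓ 2001:Sun✓ 2002:Mon 2003:Tue 2004:Thu 2005:Fri 2006:Sat✓ 2007:Sun✓ 2008:Tue 2009:Wed 2010:Thu 2011:Fri 2012:Sun✓ 2013:Mon 2014:Tue 2015:Wed 2016:Fri 2017:Sat✓ 2018:Sun✓ 2019:Mon 2020:Wed 2021:Thu 2022:Fri 2023:Sat✓
Years with five Sundays: 2000, 2001, 2006, 2007, 2012, 2017, 2018, 2023 → 8.

8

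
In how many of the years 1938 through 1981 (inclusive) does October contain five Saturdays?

18

October has 31 days; it has five Saturdays when Saturday falls among the first (month-length − 28) days — i.e. when October 1 is one of Saturday/Friday/Thursday.
October 1 by year: 1938:Sat✓ 1939:Sun 1940:Tue 1941:Wed 1942:Thu✓ 1943:Fri✓ 1944:Sun 1945:Mon 1946:Tue 1947:Wed 1948:Fri✓ 1949:Sat✓ 1950:Sun 1951:Mon 1952:Wed …(14 more)… 1967:Sun 1968:Tue 1969:Wed 1970:Thu✓ 1971:Fri✓ 1972:Sun 1973:Mon 1974:Tue 1975:Wed 1976:Fri✓ 1977:Sat✓ 1978:Sun 1979:Mon 1980:Wed 1981:Thu✓
Years with five Saturdays: 1938, 1942, 1943, 1948, 1949, 1953, 1954, 1955, 1959, 1960, 1964, 1965, 1966, 1970, 1971, 1976, 1977, 1981 → 18.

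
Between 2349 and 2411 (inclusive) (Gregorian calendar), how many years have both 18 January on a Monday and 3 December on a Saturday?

2

Check each year's weekday for 18 January and 3 December:
  2349: Tue/Sat  2350: Wed/Sun  2351: Thu/Mon  2352: Fri/Wed  2353: Sun/Thu  2354: Mon/Fri  2355: Tue/Sat  2356: Wed/Mon  2357: Fri/Tue  2358: Sat/Wed  2359: Sun/Thu  2360: Mon/Sat ✓  2361: Wed/Sun  2362: Thu/Mon  …(35 more)…  2398: Sun/Thu  2399: Mon/Fri  2400: Tue/Sun  2401: Thu/Mon  2402: Fri/Tue  2403: Sat/Wed  2404: Sun/Fri  2405: Tue/Sat  2406: Wed/Sun  2407: Thu/Mon  2408: Fri/Wed  2409: Sun/Thu  2410: Mon/Fri  2411: Tue/Sat
Both conditions hold in: 2360, 2388 — 2.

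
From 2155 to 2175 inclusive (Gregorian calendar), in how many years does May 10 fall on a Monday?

3

Track May 10's weekday year by year (advancing +1, or +2 across a Feb 29):
  2155: Sat  2156: Mon (+2) ✓  2157: Tue (+1)  2158: Wed (+1)  2159: Thu (+1)
  2160: Sat (+2)  2161: Sun (+1)  2162: Mon (+1) ✓  2163: Tue (+1)  2164: Thu (+2)
  2165: Fri (+1)  2166: Sat (+1)  2167: Sun (+1)  2168: Tue (+2)  2169: Wed (+1)
  2170: Thu (+1)  2171: Fri (+1)  2172: Sun (+2)  2173: Mon (+1) ✓  2174: Tue (+1)
  2175: Wed (+1)
Monday years: 2156, 2162, 2173 — 3 in total.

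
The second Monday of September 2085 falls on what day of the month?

September 1, 2085 is a Saturday, so the first Monday is the 3rd.
The second Monday is 3 + 7 = 10.

10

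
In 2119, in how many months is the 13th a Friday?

Check the 13th of each month of 2119: Jan 13: Fri, Feb 13: Mon, Mar 13: Mon, Apr 13: Thu, May 13: Sat, Jun 13: Tue, Jul 13: Thu, Aug 13: Sun, Sep 13: Wed, Oct 13: Fri, Nov 13: Mon, Dec 13: Wed.
Friday occurs in January, October — 2 months.

2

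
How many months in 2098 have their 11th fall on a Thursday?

Check the 11th of each month of 2098: Jan 11: Sat, Feb 11: Tue, Mar 11: Tue, Apr 11: Fri, May 11: Sun, Jun 11: Wed, Jul 11: Fri, Aug 11: Mon, Sep 11: Thu, Oct 11: Sat, Nov 11: Tue, Dec 11: Thu.
Thursday occurs in September, December — 2 months.

2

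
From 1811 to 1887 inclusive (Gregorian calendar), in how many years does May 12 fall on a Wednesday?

12

Track May 12's weekday year by year (advancing +1, or +2 across a Feb 29):
  1811: Sun  1812: Tue (+2)  1813: Wed (+1) ✓  1814: Thu (+1)  1815: Fri (+1)
  1816: Sun (+2)  1817: Mon (+1)  1818: Tue (+1)  1819: Wed (+1) ✓  1820: Fri (+2)
  1821: Sat (+1)  1822: Sun (+1)  1823: Mon (+1)  1824: Wed (+2) ✓  … (49 more years) …
  1874: Tue (+1)  1875: Wed (+1) ✓  1876: Fri (+2)  1877: Sat (+1)  1878: Sun (+1)
  1879: Mon (+1)  1880: Wed (+2) ✓  1881: Thu (+1)  1882: Fri (+1)  1883: Sat (+1)
  1884: Mon (+2)  1885: Tue (+1)  1886: Wed (+1) ✓  1887: Thu (+1)
Wednesday years: 1813, 1819, 1824, 1830, 1841, 1847, 1852, 1858, 1869, 1875, 1880, 1886 — 12 in total.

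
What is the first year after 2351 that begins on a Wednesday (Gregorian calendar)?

2358

Jan 1 advances by 2 weekdays after a leap year and by 1 after a common year.
2351: Jan 1 is Monday.
2352: Tuesday (leap)
2353: Thursday
2354: Friday
2355: Saturday
2356: Sunday (leap)
2357: Tuesday
2358: Wednesday
2358 begins on a Wednesday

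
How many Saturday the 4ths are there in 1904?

1

Check the 4th of each month of 1904: Jan 4: Mon, Feb 4: Thu, Mar 4: Fri, Apr 4: Mon, May 4: Wed, Jun 4: Sat, Jul 4: Mon, Aug 4: Thu, Sep 4: Sun, Oct 4: Tue, Nov 4: Fri, Dec 4: Sun.
Saturday occurs in June — 1 month.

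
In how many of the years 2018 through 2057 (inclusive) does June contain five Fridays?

June has 30 days; it has five Fridays when Friday falls among the first (month-length − 28) days — i.e. when June 1 is one of Friday/Thursday.
June 1 by year: 2018:Fri✓ 2019:Sat 2020:Mon 2021:Tue 2022:Wed 2023:Thu✓ 2024:Sat 2025:Sun 2026:Mon 2027:Tue 2028:Thu✓ 2029:Fri✓ 2030:Sat 2031:Sun 2032:Tue …(10 more)… 2043:Mon 2044:Wed 2045:Thu✓ 2046:Fri✓ 2047:Sat 2048:Mon 2049:Tue 2050:Wed 2051:Thu✓ 2052:Sat 2053:Sun 2054:Mon 2055:Tue 2056:Thu✓ 2057:Fri✓
Years with five Fridays: 2018, 2023, 2028, 2029, 2034, 2035, 2040, 2045, 2046, 2051, 2056, 2057 → 12.

12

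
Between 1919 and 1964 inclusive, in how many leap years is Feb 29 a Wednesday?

2

Leap years in 1919–1964: 12 of them.
Feb 29 weekday advances by 5 (mod 7) from one leap year to the next four years later (or differs when a century non-leap intervenes).
Leap-day weekdays: 1920:Sun 1924:Fri 1928:Wed✓ 1932:Mon 1936:Sat 1940:Thu 1944:Tue 1948:Sun 1952:Fri 1956:Wed✓ 1960:Mon 1964:Sat
Wednesday: 1928, 1956 → 2.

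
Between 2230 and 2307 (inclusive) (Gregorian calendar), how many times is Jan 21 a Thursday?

Track Jan 21's weekday year by year (advancing +1, or +2 across a Feb 29):
  2230: Thu ✓  2231: Fri (+1)  2232: Sat (+1)  2233: Mon (+2)  2234: Tue (+1)
  2235: Wed (+1)  2236: Thu (+1) ✓  2237: Sat (+2)  2238: Sun (+1)  2239: Mon (+1)
  2240: Tue (+1)  2241: Thu (+2) ✓  2242: Fri (+1)  2243: Sat (+1)  … (50 more years) …
  2294: Sun (+1)  2295: Mon (+1)  2296: Tue (+1)  2297: Thu (+2) ✓  2298: Fri (+1)
  2299: Sat (+1)  2300: Sun (+1)  2301: Mon (+1)  2302: Tue (+1)  2303: Wed (+1)
  2304: Thu (+1) ✓  2305: Sat (+2)  2306: Sun (+1)  2307: Mon (+1)
Thursday years: 2230, 2236, 2241, 2247, 2258, 2264, 2269, 2275, 2286, 2292, 2297, 2304 — 12 in total.

12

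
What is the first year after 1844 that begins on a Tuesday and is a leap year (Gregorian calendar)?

1856

Jan 1 advances by 2 weekdays after a leap year and by 1 after a common year.
1844: Jan 1 is Monday (leap).
1845: Wednesday
1846: Thursday
1847: Friday
1848: Saturday (leap)
1849: Monday
1850: Tuesday
1851: Wednesday
1852: Thursday (leap)
1853: Saturday
1854: Sunday
1855: Monday
1856: Tuesday (leap)
1856 begins on a Tuesday and is a leap year.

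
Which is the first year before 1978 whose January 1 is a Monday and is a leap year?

1968

Jan 1 advances by 2 weekdays after a leap year and by 1 after a common year.
1978: Jan 1 is Sunday.
1977: Saturday
1976: Thursday (leap)
1975: Wednesday
1974: Tuesday
1973: Monday
1972: Saturday (leap)
1971: Friday
1970: Thursday
1969: Wednesday
1968: Monday (leap)
1968 begins on a Monday and is a leap year.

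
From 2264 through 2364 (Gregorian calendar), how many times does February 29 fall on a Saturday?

Leap years in 2264–2364: 25 of them.
Feb 29 weekday advances by 5 (mod 7) from one leap year to the next four years later (or differs when a century non-leap intervenes).
Leap-day weekdays: 2264:Mon 2268:Sat✓ 2272:Thu 2276:Tue 2280:Sun 2284:Fri 2288:Wed 2292:Mon 2296:Sat✓ 2304:Mon 2308:Sat✓ 2312:Thu 2316:Tue 2320:Sun 2324:Fri 2328:Wed 2332:Mon 2336:Sat✓ 2340:Thu 2344:Tue 2348:Sun 2352:Fri 2356:Wed 2360:Mon 2364:Sat✓
Saturday: 2268, 2296, 2308, 2336, 2364 → 5.

5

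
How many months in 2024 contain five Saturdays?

4

A month of length L has five Saturdays iff its first Saturday is on day ≤ L−28 (so day 1–3 in a 31-day month, 1–2 in a 30-day month, day 1 in a leap February).
Checking each month of 2024: Jan starts Mon (31d); Feb starts Thu (29d); Mar starts Fri (31d) ✓; Apr starts Mon (30d); May starts Wed (31d); Jun starts Sat (30d) ✓; Jul starts Mon (31d); Aug starts Thu (31d) ✓; Sep starts Sun (30d); Oct starts Tue (31d); Nov starts Fri (30d) ✓; Dec starts Sun (31d).
Five-Saturday months: March, June, August, November → 4.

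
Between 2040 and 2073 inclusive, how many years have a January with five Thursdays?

January has 31 days; it has five Thursdays when Thursday falls among the first (month-length − 28) days — i.e. when January 1 is one of Thursday/Wednesday/Tuesday.
January 1 by year: 2040:Sun 2041:Tue✓ 2042:Wed✓ 2043:Thu✓ 2044:Fri 2045:Sun 2046:Mon 2047:Tue✓ 2048:Wed✓ 2049:Fri 2050:Sat 2051:Sun 2052:Mon 2053:Wed✓ 2054:Thu✓ …(4 more)… 2059:Wed✓ 2060:Thu✓ 2061:Sat 2062:Sun 2063:Mon 2064:Tue✓ 2065:Thu✓ 2066:Fri 2067:Sat 2068:Sun 2069:Tue✓ 2070:Wed✓ 2071:Thu✓ 2072:Fri 2073:Sun
Years with five Thursdays: 2041, 2042, 2043, 2047, 2048, 2053, 2054, 2058, 2059, 2060, 2064, 2065, 2069, 2070, 2071 → 15.

15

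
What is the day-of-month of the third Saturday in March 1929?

March 1, 1929 is a Friday, so the first Saturday is the 2nd.
The third Saturday is 2 + 14 = 16.

16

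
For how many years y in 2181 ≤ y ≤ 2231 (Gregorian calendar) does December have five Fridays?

December has 31 days; it has five Fridays when Friday falls among the first (month-length − 28) days — i.e. when December 1 is one of Friday/Thursday/Wednesday.
December 1 by year: 2181:Sat 2182:Sun 2183:Mon 2184:Wed✓ 2185:Thu✓ 2186:Fri✓ 2187:Sat 2188:Mon 2189:Tue 2190:Wed✓ 2191:Thu✓ 2192:Sat 2193:Sun 2194:Mon 2195:Tue …(21 more)… 2217:Mon 2218:Tue 2219:Wed✓ 2220:Fri✓ 2221:Sat 2222:Sun 2223:Mon 2224:Wed✓ 2225:Thu✓ 2226:Fri✓ 2227:Sat 2228:Mon 2229:Tue 2230:Wed✓ 2231:Thu✓
Years with five Fridays: 2184, 2185, 2186, 2190, 2191, 2196, 2197, 2202, 2203, 2208, 2209, 2213, 2214, 2215, 2219, 2220, 2224, 2225, 2226, 2230, 2231 → 21.

21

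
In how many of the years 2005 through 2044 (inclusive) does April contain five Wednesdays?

12

April has 30 days; it has five Wednesdays when Wednesday falls among the first (month-length − 28) days — i.e. when April 1 is one of Wednesday/Tuesday.
April 1 by year: 2005:Fri 2006:Sat 2007:Sun 2008:Tue✓ 2009:Wed✓ 2010:Thu 2011:Fri 2012:Sun 2013:Mon 2014:Tue✓ 2015:Wed✓ 2016:Fri 2017:Sat 2018:Sun 2019:Mon …(10 more)… 2030:Mon 2031:Tue✓ 2032:Thu 2033:Fri 2034:Sat 2035:Sun 2036:Tue✓ 2037:Wed✓ 2038:Thu 2039:Fri 2040:Sun 2041:Mon 2042:Tue✓ 2043:Wed✓ 2044:Fri
Years with five Wednesdays: 2008, 2009, 2014, 2015, 2020, 2025, 2026, 2031, 2036, 2037, 2042, 2043 → 12.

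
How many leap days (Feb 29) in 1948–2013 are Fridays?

3

Leap years in 1948–2013: 17 of them.
Feb 29 weekday advances by 5 (mod 7) from one leap year to the next four years later (or differs when a century non-leap intervenes).
Leap-day weekdays: 1948:Sun 1952:Fri✓ 1956:Wed 1960:Mon 1964:Sat 1968:Thu 1972:Tue 1976:Sun 1980:Fri✓ 1984:Wed 1988:Mon 1992:Sat 1996:Thu 2000:Tue 2004:Sun 2008:Fri✓ 2012:Wed
Friday: 1952, 1980, 2008 → 3.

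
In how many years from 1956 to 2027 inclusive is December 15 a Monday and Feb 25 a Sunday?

Check each year's weekday for December 15 and Feb 25:
  1956: Sat/Sat  1957: Sun/Mon  1958: Mon/Tue  1959: Tue/Wed  1960: Thu/Thu  1961: Fri/Sat  1962: Sat/Sun  1963: Sun/Mon  1964: Tue/Tue  1965: Wed/Thu  1966: Thu/Fri  1967: Fri/Sat  1968: Sun/Sun  1969: Mon/Tue  …(44 more)…  2014: Mon/Tue  2015: Tue/Wed  2016: Thu/Thu  2017: Fri/Sat  2018: Sat/Sun  2019: Sun/Mon  2020: Tue/Tue  2021: Wed/Thu  2022: Thu/Fri  2023: Fri/Sat  2024: Sun/Sun  2025: Mon/Tue  2026: Tue/Wed  2027: Wed/Thu
Both conditions hold in: no year — 0.

0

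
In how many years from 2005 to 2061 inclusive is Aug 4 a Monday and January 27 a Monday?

Check each year's weekday for Aug 4 and January 27:
  2005: Thu/Thu  2006: Fri/Fri  2007: Sat/Sat  2008: Mon/Sun  2009: Tue/Tue  2010: Wed/Wed  2011: Thu/Thu  2012: Sat/Fri  2013: Sun/Sun  2014: Mon/Mon ✓  2015: Tue/Tue  2016: Thu/Wed  2017: Fri/Fri  2018: Sat/Sat  …(29 more)…  2048: Tue/Mon  2049: Wed/Wed  2050: Thu/Thu  2051: Fri/Fri  2052: Sun/Sat  2053: Mon/Mon ✓  2054: Tue/Tue  2055: Wed/Wed  2056: Fri/Thu  2057: Sat/Sat  2058: Sun/Sun  2059: Mon/Mon ✓  2060: Wed/Tue  2061: Thu/Thu
Both conditions hold in: 2014, 2025, 2031, 2042, 2053, 2059 — 6.

6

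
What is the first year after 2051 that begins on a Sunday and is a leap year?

2068

Jan 1 advances by 2 weekdays after a leap year and by 1 after a common year.
2051: Jan 1 is Sunday.
2052: Monday (leap)
2053: Wednesday
2054: Thursday
2055: Friday
2056: Saturday (leap)
2057: Monday
2058: Tuesday
2059: Wednesday
2060: Thursday (leap)
2061: Saturday
2062: Sunday
2063: Monday
2064: Tuesday (leap)
2065: Thursday
2066: Friday
2067: Saturday
2068: Sunday (leap)
2068 begins on a Sunday and is a leap year.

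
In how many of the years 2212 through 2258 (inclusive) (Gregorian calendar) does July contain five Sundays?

19

July has 31 days; it has five Sundays when Sunday falls among the first (month-length − 28) days — i.e. when July 1 is one of Sunday/Saturday/Friday.
July 1 by year: 2212:Wed 2213:Thu 2214:Fri✓ 2215:Sat✓ 2216:Mon 2217:Tue 2218:Wed 2219:Thu 2220:Sat✓ 2221:Sun✓ 2222:Mon 2223:Tue 2224:Thu 2225:Fri✓ 2226:Sat✓ …(17 more)… 2244:Mon 2245:Tue 2246:Wed 2247:Thu 2248:Sat✓ 2249:Sun✓ 2250:Mon 2251:Tue 2252:Thu 2253:Fri✓ 2254:Sat✓ 2255:Sun✓ 2256:Tue 2257:Wed 2258:Thu
Years with five Sundays: 2214, 2215, 2220, 2221, 2225, 2226, 2227, 2231, 2232, 2236, 2237, 2238, 2242, 2243, 2248, 2249, 2253, 2254, 2255 → 19.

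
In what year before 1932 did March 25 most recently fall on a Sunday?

From one year to the next, a fixed date's weekday advances by 1, or by 2 when a Feb 29 lies between the two dates.
1932: March 25 is Friday.
1931: Wednesday (−2)
1930: Tuesday (−1)
1929: Monday (−1)
1928: Sunday (−1)
March 25 falls on a Sunday in 1928.

1928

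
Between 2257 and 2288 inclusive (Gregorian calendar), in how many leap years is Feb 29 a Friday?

Leap years in 2257–2288: 8 of them.
Feb 29 weekday advances by 5 (mod 7) from one leap year to the next four years later (or differs when a century non-leap intervenes).
Leap-day weekdays: 2260:Wed 2264:Mon 2268:Sat 2272:Thu 2276:Tue 2280:Sun 2284:Fri✓ 2288:Wed
Friday: 2284 → 1.

1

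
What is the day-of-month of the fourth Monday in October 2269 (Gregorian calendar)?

25

October 1, 2269 is a Friday, so the first Monday is the 4th.
The fourth Monday is 4 + 21 = 25.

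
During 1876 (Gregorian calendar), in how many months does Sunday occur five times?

5

A month of length L has five Sundays iff its first Sunday is on day ≤ L−28 (so day 1–3 in a 31-day month, 1–2 in a 30-day month, day 1 in a leap February).
Checking each month of 1876: Jan starts Sat (31d) ✓; Feb starts Tue (29d); Mar starts Wed (31d); Apr starts Sat (30d) ✓; May starts Mon (31d); Jun starts Thu (30d); Jul starts Sat (31d) ✓; Aug starts Tue (31d); Sep starts Fri (30d); Oct starts Sun (31d) ✓; Nov starts Wed (30d); Dec starts Fri (31d) ✓.
Five-Sunday months: January, April, July, October, December → 5.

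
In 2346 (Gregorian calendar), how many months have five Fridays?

A month of length L has five Fridays iff its first Friday is on day ≤ L−28 (so day 1–3 in a 31-day month, 1–2 in a 30-day month, day 1 in a leap February).
Checking each month of 2346: Jan starts Tue (31d); Feb starts Fri (28d); Mar starts Fri (31d) ✓; Apr starts Mon (30d); May starts Wed (31d) ✓; Jun starts Sat (30d); Jul starts Mon (31d); Aug starts Thu (31d) ✓; Sep starts Sun (30d); Oct starts Tue (31d); Nov starts Fri (30d) ✓; Dec starts Sun (31d).
Five-Friday months: March, May, August, November → 4.

4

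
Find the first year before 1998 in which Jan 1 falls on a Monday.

Jan 1 advances by 2 weekdays after a leap year and by 1 after a common year.
1998: Jan 1 is Thursday.
1997: Wednesday
1996: Monday (leap)
1996 begins on a Monday

1996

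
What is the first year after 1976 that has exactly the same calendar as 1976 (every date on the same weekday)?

Two years share a calendar iff Jan 1 falls on the same weekday and both are leap or both are common. 1976: Jan 1 is Thursday, leap year.
1977: Jan 1 Saturday, common
1978: Jan 1 Sunday, common
1979: Jan 1 Monday, common
1980: Jan 1 Tuesday, leap
1981: Jan 1 Thursday, common
1982: Jan 1 Friday, common
1983: Jan 1 Saturday, common
1984: Jan 1 Sunday, leap
1985: Jan 1 Tuesday, common
1986: Jan 1 Wednesday, common
1987: Jan 1 Thursday, common
1988: Jan 1 Friday, leap
1989: Jan 1 Sunday, common
1990: Jan 1 Monday, common
1991: Jan 1 Tuesday, common
1992: Jan 1 Wednesday, leap
1993: Jan 1 Friday, common
1994: Jan 1 Saturday, common
1995: Jan 1 Sunday, common
1996: Jan 1 Monday, leap
1997: Jan 1 Wednesday, common
1998: Jan 1 Thursday, common
1999: Jan 1 Friday, common
2000: Jan 1 Saturday, leap
2001: Jan 1 Monday, common
2002: Jan 1 Tuesday, common
2003: Jan 1 Wednesday, common
2004: Jan 1 Thursday, leap
2004 matches on both conditions.

2004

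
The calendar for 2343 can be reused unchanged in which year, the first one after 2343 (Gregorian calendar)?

Two years share a calendar iff Jan 1 falls on the same weekday and both are leap or both are common. 2343: Jan 1 is Friday, common year.
2344: Jan 1 Saturday, leap
2345: Jan 1 Monday, common
2346: Jan 1 Tuesday, common
2347: Jan 1 Wednesday, common
2348: Jan 1 Thursday, leap
2349: Jan 1 Saturday, common
2350: Jan 1 Sunday, common
2351: Jan 1 Monday, common
2352: Jan 1 Tuesday, leap
2353: Jan 1 Thursday, common
2354: Jan 1 Friday, common
2354 matches on both conditions.

2354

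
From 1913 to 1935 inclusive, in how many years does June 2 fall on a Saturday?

Track June 2's weekday year by year (advancing +1, or +2 across a Feb 29):
  1913: Mon  1914: Tue (+1)  1915: Wed (+1)  1916: Fri (+2)  1917: Sat (+1) ✓
  1918: Sun (+1)  1919: Mon (+1)  1920: Wed (+2)  1921: Thu (+1)  1922: Fri (+1)
  1923: Sat (+1) ✓  1924: Mon (+2)  1925: Tue (+1)  1926: Wed (+1)  1927: Thu (+1)
  1928: Sat (+2) ✓  1929: Sun (+1)  1930: Mon (+1)  1931: Tue (+1)  1932: Thu (+2)
  1933: Fri (+1)  1934: Sat (+1) ✓  1935: Sun (+1)
Saturday years: 1917, 1923, 1928, 1934 — 4 in total.

4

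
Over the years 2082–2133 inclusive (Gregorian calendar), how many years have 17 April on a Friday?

8

Track 17 April's weekday year by year (advancing +1, or +2 across a Feb 29):
  2082: Fri ✓  2083: Sat (+1)  2084: Mon (+2)  2085: Tue (+1)  2086: Wed (+1)
  2087: Thu (+1)  2088: Sat (+2)  2089: Sun (+1)  2090: Mon (+1)  2091: Tue (+1)
  2092: Thu (+2)  2093: Fri (+1) ✓  2094: Sat (+1)  2095: Sun (+1)  … (24 more years) …
  2120: Wed (+2)  2121: Thu (+1)  2122: Fri (+1) ✓  2123: Sat (+1)  2124: Mon (+2)
  2125: Tue (+1)  2126: Wed (+1)  2127: Thu (+1)  2128: Sat (+2)  2129: Sun (+1)
  2130: Mon (+1)  2131: Tue (+1)  2132: Thu (+2)  2133: Fri (+1) ✓
Friday years: 2082, 2093, 2099, 2105, 2111, 2116, 2122, 2133 — 8 in total.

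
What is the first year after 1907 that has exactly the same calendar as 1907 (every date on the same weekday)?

1918

Two years share a calendar iff Jan 1 falls on the same weekday and both are leap or both are common. 1907: Jan 1 is Tuesday, common year.
1908: Jan 1 Wednesday, leap
1909: Jan 1 Friday, common
1910: Jan 1 Saturday, common
1911: Jan 1 Sunday, common
1912: Jan 1 Monday, leap
1913: Jan 1 Wednesday, common
1914: Jan 1 Thursday, common
1915: Jan 1 Friday, common
1916: Jan 1 Saturday, leap
1917: Jan 1 Monday, common
1918: Jan 1 Tuesday, common
1918 matches on both conditions.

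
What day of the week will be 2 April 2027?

January 1, 2027 is a Friday.
April 2 is day 92 of the year, i.e. 91 days after Jan 1.
91 mod 7 = 0, so advance 0 weekdays from Friday: Friday.

Friday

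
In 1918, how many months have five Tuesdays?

A month of length L has five Tuesdays iff its first Tuesday is on day ≤ L−28 (so day 1–3 in a 31-day month, 1–2 in a 30-day month, day 1 in a leap February).
Checking each month of 1918: Jan starts Tue (31d) ✓; Feb starts Fri (28d); Mar starts Fri (31d); Apr starts Mon (30d) ✓; May starts Wed (31d); Jun starts Sat (30d); Jul starts Mon (31d) ✓; Aug starts Thu (31d); Sep starts Sun (30d); Oct starts Tue (31d) ✓; Nov starts Fri (30d); Dec starts Sun (31d) ✓.
Five-Tuesday months: January, April, July, October, December → 5.

5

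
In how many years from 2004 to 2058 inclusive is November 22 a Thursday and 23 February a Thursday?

2

Check each year's weekday for November 22 and 23 February:
  2004: Mon/Mon  2005: Tue/Wed  2006: Wed/Thu  2007: Thu/Fri  2008: Sat/Sat  2009: Sun/Mon  2010: Mon/Tue  2011: Tue/Wed  2012: Thu/Thu ✓  2013: Fri/Sat  2014: Sat/Sun  2015: Sun/Mon  2016: Tue/Tue  2017: Wed/Thu  …(27 more)…  2045: Wed/Thu  2046: Thu/Fri  2047: Fri/Sat  2048: Sun/Sun  2049: Mon/Tue  2050: Tue/Wed  2051: Wed/Thu  2052: Fri/Fri  2053: Sat/Sun  2054: Sun/Mon  2055: Mon/Tue  2056: Wed/Wed  2057: Thu/Fri  2058: Fri/Sat
Both conditions hold in: 2012, 2040 — 2.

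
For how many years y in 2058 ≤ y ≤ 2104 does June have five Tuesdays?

13

June has 30 days; it has five Tuesdays when Tuesday falls among the first (month-length − 28) days — i.e. when June 1 is one of Tuesday/Monday.
June 1 by year: 2058:Sat 2059:Sun 2060:Tue✓ 2061:Wed 2062:Thu 2063:Fri 2064:Sun 2065:Mon✓ 2066:Tue✓ 2067:Wed 2068:Fri 2069:Sat 2070:Sun 2071:Mon✓ 2072:Wed …(17 more)… 2090:Thu 2091:Fri 2092:Sun 2093:Mon✓ 2094:Tue✓ 2095:Wed 2096:Fri 2097:Sat 2098:Sun 2099:Mon✓ 2100:Tue✓ 2101:Wed 2102:Thu 2103:Fri 2104:Sun
Years with five Tuesdays: 2060, 2065, 2066, 2071, 2076, 2077, 2082, 2083, 2088, 2093, 2094, 2099, 2100 → 13.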